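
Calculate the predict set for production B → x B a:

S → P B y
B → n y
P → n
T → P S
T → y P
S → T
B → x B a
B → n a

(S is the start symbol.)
PREDICT(B → x B a) = (FIRST(RHS) \ {ε}) ∪ (FOLLOW(B) if ε ∈ FIRST(RHS), i.e. RHS ⇒* ε)
FIRST(x B a) = { 'x' }
ε ∉ FIRST(x B a), so FOLLOW(B) is not added.
PREDICT(B → x B a) = { 'x' }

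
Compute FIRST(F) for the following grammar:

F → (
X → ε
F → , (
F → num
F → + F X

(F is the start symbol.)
{ '(', '+', ',', 'num' }

To compute FIRST(F), examine every production with F on the left-hand side, reading each right-hand side left to right until a non-nullable symbol is reached.

From F → (:
  - '(' is a terminal: add '(' and stop
From F → , (:
  - ',' is a terminal: add ',' and stop
From F → num:
  - num is a terminal: add 'num' and stop
From F → + F X:
  - '+' is a terminal: add '+' and stop

Collecting: FIRST(F) = { '(', '+', ',', 'num' }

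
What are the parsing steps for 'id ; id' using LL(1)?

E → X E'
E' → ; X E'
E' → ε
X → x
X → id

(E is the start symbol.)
LL(1) parsing maintains a stack (initially the start symbol over $) and the input. At each step: if the stack top is a terminal, match it against the current input token; if it is a non-terminal N, replace it with the RHS of M[N, lookahead] (the unique production whose predict set contains the lookahead).

Stack is shown with the top on the left.

Stack     Input      Action
---------------------------
E $       id ; id $  output E → X E'
X E' $    id ; id $  output X → id
id E' $   id ; id $  match 'id'
E' $      ; id $     output E' → ; X E'
; X E' $  ; id $     match ';'
X E' $    id $       output X → id
id E' $   id $       match 'id'
E' $      $          output E' → ε
$         $          accept

The string is accepted.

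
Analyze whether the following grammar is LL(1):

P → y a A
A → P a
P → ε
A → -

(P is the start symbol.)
Yes, the grammar is LL(1).

Relevant sets:
  FIRST(P) = { 'y', ε }
  FOLLOW(P) = { $, 'a' }

For P:
  PREDICT(P → y a A) = { 'y' }
  PREDICT(P → ε) = { $, 'a' }
For A:
  PREDICT(A → P a) = { 'a', 'y' }
  PREDICT(A → '-') = { '-' }

All predict sets are disjoint. The grammar IS LL(1).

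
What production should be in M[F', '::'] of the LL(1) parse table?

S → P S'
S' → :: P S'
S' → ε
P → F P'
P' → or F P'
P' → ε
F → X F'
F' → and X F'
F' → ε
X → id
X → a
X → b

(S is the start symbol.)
F' → ε

To find M[F', '::'], we find productions for F' where '::' is in the predict set (PREDICT(N → α) = (FIRST(α) \ {ε}) ∪ (FOLLOW(N) if α ⇒* ε)).

Relevant sets:
  FOLLOW(F') = { $, '::', 'or' }

F' → and X F': PREDICT = { 'and' }
F' → ε: PREDICT = { $, '::', 'or' }
  '::' is in predict set, so this production goes in M[F', '::']

M[F', '::'] = F' → ε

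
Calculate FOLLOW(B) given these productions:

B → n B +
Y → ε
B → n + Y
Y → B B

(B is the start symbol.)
{ $, '+', 'n' }

To compute FOLLOW(B), find every occurrence of B on a right-hand side N → α B β: add FIRST(β) \ {ε}, and if β is empty or nullable also add FOLLOW(N). Iterate to a fixed point.

B is the start symbol, so $ ∈ FOLLOW(B).
In B → n B +: B is followed by '+', add FIRST('+') \ {ε} = { '+' }
In Y → B B: B is followed by B, add FIRST(B) \ {ε} = { 'n' }
In Y → B B: B is at the end, add FOLLOW(Y)

The FOLLOW sets referred to above (computed the same way, to a fixed point):
  FOLLOW(Y) = { $, '+', 'n' }

Taking the union: FOLLOW(B) = { $, '+', 'n' }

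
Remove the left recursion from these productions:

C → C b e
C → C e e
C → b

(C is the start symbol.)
C → b C'
C' → b e C'
C' → e e C'
C' → ε

C is directly left-recursive. The standard transformation for
  A → A α₁ | ... | A α_m | β₁ | ... | β_n
is
  A  → β₁ A' | ... | β_n A'
  A' → α₁ A' | ... | α_m A' | ε

C → b becomes C → b C'
C → C b e becomes C' → b e C'
C → C e e becomes C' → e e C'
Add C' → ε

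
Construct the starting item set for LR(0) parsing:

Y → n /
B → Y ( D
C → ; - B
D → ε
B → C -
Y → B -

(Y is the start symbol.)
{ [B → . C -], [B → . Y ( D], [C → . ; - B], [Y → . B -], [Y → . n /], [Y' → . Y] }

First, augment the grammar with Y' → Y
I₀ = CLOSURE({ [Y' → . Y] }):
  [Y' → . Y] has the dot before Y: add [Y → . n /], [Y → . B -]
  [Y → . B -] has the dot before B: add [B → . Y ( D], [B → . C -]
  [B → . C -] has the dot before C: add [C → . ; - B]
No further items can be added.

I₀ = { [B → . C -], [B → . Y ( D], [C → . ; - B], [Y → . B -], [Y → . n /], [Y' → . Y] }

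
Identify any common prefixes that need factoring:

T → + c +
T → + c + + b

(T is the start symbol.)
Yes, T has productions with common prefix '+ c +'

Left-factoring is needed when two productions for the same non-terminal
share a common prefix on the right-hand side.

Productions for T:
  T → + c +
  T → + c + + b

Found common prefix '+ c +' in productions for T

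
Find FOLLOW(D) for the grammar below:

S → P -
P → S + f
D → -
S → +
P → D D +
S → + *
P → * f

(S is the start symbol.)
In P → D D +: D is followed by D '+', add FIRST(D '+') \ {ε} = { '-' }
In P → D D +: D is followed by '+', add FIRST('+') \ {ε} = { '+' }

Taking the union: FOLLOW(D) = { '+', '-' }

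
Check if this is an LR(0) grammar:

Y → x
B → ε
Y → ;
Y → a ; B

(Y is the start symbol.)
Augment with Y' → Y and build the canonical LR(0) collection (I0 = CLOSURE({[Y' → . Y]}), then GOTO on every symbol after a dot until no new states appear). It has 7 states:
  I0: { [Y → . ;], [Y → . a ; B], [Y → . x], [Y' → . Y] }  — shift
  I1: { [Y → ; .] }  — reduce
  I2: { [Y' → Y .] }  — accept
  I3: { [Y → a . ; B] }  — shift
  I4: { [Y → x .] }  — reduce
  I5: { [B → .], [Y → a ; . B] }  — reduce
  I6: { [Y → a ; B .] }  — reduce

Every state is either a pure shift/goto state or contains exactly one complete item and nothing to shift — no conflicts. The grammar is LR(0).

Answer: Yes, the grammar is LR(0)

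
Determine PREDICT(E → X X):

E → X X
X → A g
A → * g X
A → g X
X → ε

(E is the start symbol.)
{ $, '*', 'g' }

PREDICT(E → X X) = (FIRST(RHS) \ {ε}) ∪ (FOLLOW(E) if ε ∈ FIRST(RHS), i.e. RHS ⇒* ε)
FIRST(X) = { '*', 'g', ε }
FIRST(X X) = { '*', 'g', ε }
ε ∈ FIRST(X X) (the right-hand side is nullable), so add FOLLOW(E) = { $ }
PREDICT(E → X X) = { $, '*', 'g' }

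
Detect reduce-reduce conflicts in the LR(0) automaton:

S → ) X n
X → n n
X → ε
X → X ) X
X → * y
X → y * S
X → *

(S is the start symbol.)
No reduce-reduce conflicts

A reduce-reduce conflict occurs when an LR(0) state has two complete items [A → α .] and [B → β .] — both call for a reduction, and with no lookahead the parser cannot choose between them.

Augment with S' → S and build the canonical LR(0) collection (I0 = CLOSURE({[S' → . S]}), then GOTO on every symbol after a dot until no new states appear). It has 14 states:
  I0: { [S → . ) X n], [S' → . S] }  — shift
  I1: { [S → ) . X n], [X → . * y], [X → . *], [X → . X ) X], [X → . n n], [X → . y * S], [X → .] }  — shift, reduce
  I2: { [S' → S .] }  — accept
  I3: { [X → * . y], [X → * .] }  — shift, reduce
  I4: { [S → ) X . n], [X → X . ) X] }  — shift
  I5: { [X → n . n] }  — shift
  I6: { [X → y . * S] }  — shift
  I7: { [S → . ) X n], [X → y * . S] }  — shift
  I8: { [X → y * S .] }  — reduce
  I9: { [X → n n .] }  — reduce
  I10: { [X → . * y], [X → . *], [X → . X ) X], [X → . n n], [X → . y * S], [X → .], [X → X ) . X] }  — shift, reduce
  I11: { [S → ) X n .] }  — reduce
  I12: { [X → X ) X .], [X → X . ) X] }  — shift, reduce
  I13: { [X → * y .] }  — reduce

No state contains more than one complete item.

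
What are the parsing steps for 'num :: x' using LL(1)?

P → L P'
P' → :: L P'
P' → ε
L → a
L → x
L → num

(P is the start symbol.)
Stack is shown with the top on the left.

Stack      Input       Action
-----------------------------
P $        num :: x $  output P → L P'
L P' $     num :: x $  output L → num
num P' $   num :: x $  match 'num'
P' $       :: x $      output P' → :: L P'
:: L P' $  :: x $      match '::'
L P' $     x $         output L → x
x P' $     x $         match 'x'
P' $       $           output P' → ε
$          $           accept

The string is accepted.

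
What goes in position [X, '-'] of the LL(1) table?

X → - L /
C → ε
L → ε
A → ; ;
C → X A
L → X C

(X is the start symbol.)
To find M[X, '-'], we find productions for X where '-' is in the predict set (PREDICT(N → α) = (FIRST(α) \ {ε}) ∪ (FOLLOW(N) if α ⇒* ε)).

X → - L /: PREDICT = { '-' }
  '-' is in predict set, so this production goes in M[X, '-']

M[X, '-'] = X → - L /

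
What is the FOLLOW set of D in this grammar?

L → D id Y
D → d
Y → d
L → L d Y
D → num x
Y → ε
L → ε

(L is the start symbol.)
{ 'id' }

To compute FOLLOW(D), find every occurrence of D on a right-hand side N → α D β: add FIRST(β) \ {ε}, and if β is empty or nullable also add FOLLOW(N). Iterate to a fixed point.

In L → D id Y: D is followed by id Y, add FIRST(id Y) \ {ε} = { 'id' }

Taking the union: FOLLOW(D) = { 'id' }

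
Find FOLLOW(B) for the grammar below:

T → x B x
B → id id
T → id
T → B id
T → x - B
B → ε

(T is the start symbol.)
{ $, 'id', 'x' }

To compute FOLLOW(B), find every occurrence of B on a right-hand side N → α B β: add FIRST(β) \ {ε}, and if β is empty or nullable also add FOLLOW(N). Iterate to a fixed point.

In T → x B x: B is followed by x, add FIRST(x) \ {ε} = { 'x' }
In T → B id: B is followed by id, add FIRST(id) \ {ε} = { 'id' }
In T → x - B: B is at the end, add FOLLOW(T)

The FOLLOW sets referred to above (computed the same way, to a fixed point):
  FOLLOW(T) = { $ }

Taking the union: FOLLOW(B) = { $, 'id', 'x' }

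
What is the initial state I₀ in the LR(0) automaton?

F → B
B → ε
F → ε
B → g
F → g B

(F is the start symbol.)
{ [B → . g], [B → .], [F → . B], [F → . g B], [F → .], [F' → . F] }

First, augment the grammar with F' → F
I₀ = CLOSURE({ [F' → . F] }):
  [F' → . F] has the dot before F: add [F → . B], [F → .], [F → . g B]
  [F → . B] has the dot before B: add [B → .], [B → . g]
No further items can be added.

I₀ = { [B → . g], [B → .], [F → . B], [F → . g B], [F → .], [F' → . F] }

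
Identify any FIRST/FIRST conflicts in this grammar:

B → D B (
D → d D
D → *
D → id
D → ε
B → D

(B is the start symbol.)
Yes. B → D B '(' / B → D on { '*', 'd', 'id' }

A FIRST/FIRST conflict occurs when two productions N → α and N → β for the same non-terminal have FIRST(α) ∩ FIRST(β) ≠ ∅ (with ε ∈ FIRST of a nullable right-hand side, so two nullable alternatives also conflict).

FIRST sets of the non-terminals at (or reachable through a nullable prefix from) the front of some alternative:
  FIRST(D) = { '*', 'd', 'id', ε }
  FIRST(B) = { '(', '*', 'd', 'id', ε }

Productions for B:
  B → D B (: FIRST = { '(', '*', 'd', 'id' }
  B → D: FIRST = { '*', 'd', 'id', ε }
Productions for D:
  D → d D: FIRST = { 'd' }
  D → *: FIRST = { '*' }
  D → id: FIRST = { 'id' }
  D → ε: FIRST = { ε }

Conflict for B: B → D B ( and B → D
  Overlap: { '*', 'd', 'id' }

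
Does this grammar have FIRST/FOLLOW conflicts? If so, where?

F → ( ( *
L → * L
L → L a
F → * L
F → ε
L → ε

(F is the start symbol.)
A FIRST/FOLLOW conflict occurs when a non-terminal N has a nullable alternative N → β (β ⇒* ε) and another alternative N → α with FIRST(α) ∩ FOLLOW(N) ≠ ∅: on such a lookahead the parser cannot decide between expanding α and letting N vanish via β.

Nullable non-terminals: F, L.
FIRST sets used below: FIRST(L) = { '*', 'a', ε }

F: nullable alternative(s) F → ε; FOLLOW(F) = { $ }
  F → ( ( *: FIRST \ {ε} = { '(' } — disjoint from FOLLOW(F)
  F → * L: FIRST \ {ε} = { '*' } — disjoint from FOLLOW(F)
  F → ε: FIRST \ {ε} = { } — this is the only nullable alternative, skip

L: nullable alternative(s) L → ε; FOLLOW(L) = { $, 'a' }
  L → * L: FIRST \ {ε} = { '*' } — disjoint from FOLLOW(L)
  L → L a: FIRST \ {ε} = { '*', 'a' } — overlaps FOLLOW(L) on { 'a' }: CONFLICT
  L → ε: FIRST \ {ε} = { } — this is the only nullable alternative, skip

So the grammar has 1 FIRST/FOLLOW conflict (marked CONFLICT above).

Answer: Yes. L → L a with FOLLOW(L) on { 'a' }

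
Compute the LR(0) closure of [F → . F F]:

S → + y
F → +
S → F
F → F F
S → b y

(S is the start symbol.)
{ [F → . +], [F → . F F] }

To compute CLOSURE, for each item [A → α.Bβ] where B is a non-terminal, add [B → .γ] for all productions B → γ; repeat for the newly added items until nothing changes.

Start with: [F → . F F]
  [F → . F F] has the dot before F: add [F → . +]
No further items can be added.

CLOSURE = { [F → . +], [F → . F F] }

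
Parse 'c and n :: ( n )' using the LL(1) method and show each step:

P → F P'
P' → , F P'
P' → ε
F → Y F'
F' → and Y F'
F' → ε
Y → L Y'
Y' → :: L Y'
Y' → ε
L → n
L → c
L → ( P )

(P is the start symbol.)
Stack is shown with the top on the left.

Stack                    Input               Action
---------------------------------------------------
P $                      c and n :: ( n ) $  output P → F P'
F P' $                   c and n :: ( n ) $  output F → Y F'
Y F' P' $                c and n :: ( n ) $  output Y → L Y'
L Y' F' P' $             c and n :: ( n ) $  output L → c
c Y' F' P' $             c and n :: ( n ) $  match 'c'
Y' F' P' $               and n :: ( n ) $    output Y' → ε
F' P' $                  and n :: ( n ) $    output F' → and Y F'
and Y F' P' $            and n :: ( n ) $    match 'and'
Y F' P' $                n :: ( n ) $        output Y → L Y'
L Y' F' P' $             n :: ( n ) $        output L → n
n Y' F' P' $             n :: ( n ) $        match 'n'
Y' F' P' $               :: ( n ) $          output Y' → :: L Y'
:: L Y' F' P' $          :: ( n ) $          match '::'
L Y' F' P' $             ( n ) $             output L → ( P )
( P ) Y' F' P' $         ( n ) $             match '('
P ) Y' F' P' $           n ) $               output P → F P'
F P' ) Y' F' P' $        n ) $               output F → Y F'
Y F' P' ) Y' F' P' $     n ) $               output Y → L Y'
L Y' F' P' ) Y' F' P' $  n ) $               output L → n
n Y' F' P' ) Y' F' P' $  n ) $               match 'n'
Y' F' P' ) Y' F' P' $    ) $                 output Y' → ε
F' P' ) Y' F' P' $       ) $                 output F' → ε
P' ) Y' F' P' $          ) $                 output P' → ε
) Y' F' P' $             ) $                 match ')'
Y' F' P' $               $                   output Y' → ε
F' P' $                  $                   output F' → ε
P' $                     $                   output P' → ε
$                        $                   accept

The string is accepted.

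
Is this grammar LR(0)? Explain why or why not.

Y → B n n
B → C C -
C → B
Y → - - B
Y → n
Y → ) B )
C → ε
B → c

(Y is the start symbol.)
No. Shift-reduce conflict between [C → .] and [B → . c]

Augment with Y' → Y and build the canonical LR(0) collection (I0 = CLOSURE({[Y' → . Y]}), then GOTO on every symbol after a dot until no new states appear). It has 17 states:
  I0: { [B → . C C -], [B → . c], [C → . B], [C → .], [Y → . ) B )], [Y → . - - B], [Y → . B n n], [Y → . n], [Y' → . Y] }  — shift, reduce
  I1: { [B → . C C -], [B → . c], [C → . B], [C → .], [Y → ) . B )] }  — shift, reduce
  I2: { [Y → - . - B] }  — shift
  I3: { [C → B .], [Y → B . n n] }  — shift, reduce
  I4: { [B → . C C -], [B → . c], [B → C . C -], [C → . B], [C → .] }  — shift, reduce
  I5: { [Y' → Y .] }  — accept
  I6: { [B → c .] }  — reduce
  I7: { [Y → n .] }  — reduce
  I8: { [C → B .] }  — reduce
  I9: { [B → . C C -], [B → . c], [B → C . C -], [B → C C . -], [C → . B], [C → .] }  — shift, reduce
  I10: { [B → C C - .] }  — reduce
  I11: { [Y → B n . n] }  — shift
  I12: { [Y → B n n .] }  — reduce
  I13: { [B → . C C -], [B → . c], [C → . B], [C → .], [Y → - - . B] }  — shift, reduce
  I14: { [C → B .], [Y → - - B .] }  — 2 reduces
  I15: { [C → B .], [Y → ) B . )] }  — shift, reduce
  I16: { [Y → ) B ) .] }  — reduce

Conflict in state I0:
  Shift-reduce conflict between [C → .] and [B → . c]
So the grammar is NOT LR(0).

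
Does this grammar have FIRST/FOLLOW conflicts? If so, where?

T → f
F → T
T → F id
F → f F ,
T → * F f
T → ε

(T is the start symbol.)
Yes. T → f with FOLLOW(T) on { 'f' }; T → F id with FOLLOW(T) on { 'f', 'id' }; F → f F ',' with FOLLOW(F) on { 'f' }

A FIRST/FOLLOW conflict occurs when a non-terminal N has a nullable alternative N → β (β ⇒* ε) and another alternative N → α with FIRST(α) ∩ FOLLOW(N) ≠ ∅: on such a lookahead the parser cannot decide between expanding α and letting N vanish via β.

Nullable non-terminals: F, T.
FIRST sets used below: FIRST(T) = { '*', 'f', 'id', ε }, FIRST(F) = { '*', 'f', 'id', ε }

F: nullable alternative(s) F → T; FOLLOW(F) = { ',', 'f', 'id' }
  F → T: FIRST \ {ε} = { '*', 'f', 'id' } — this is the only nullable alternative, skip
  F → f F ,: FIRST \ {ε} = { 'f' } — overlaps FOLLOW(F) on { 'f' }: CONFLICT

T: nullable alternative(s) T → ε; FOLLOW(T) = { $, ',', 'f', 'id' }
  T → f: FIRST \ {ε} = { 'f' } — overlaps FOLLOW(T) on { 'f' }: CONFLICT
  T → F id: FIRST \ {ε} = { '*', 'f', 'id' } — overlaps FOLLOW(T) on { 'f', 'id' }: CONFLICT
  T → * F f: FIRST \ {ε} = { '*' } — disjoint from FOLLOW(T)
  T → ε: FIRST \ {ε} = { } — this is the only nullable alternative, skip

So the grammar has 3 FIRST/FOLLOW conflicts (marked CONFLICT above).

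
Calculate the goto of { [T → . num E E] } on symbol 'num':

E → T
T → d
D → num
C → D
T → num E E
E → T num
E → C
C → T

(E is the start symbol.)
GOTO(I, 'num') = CLOSURE({ [A → αX.β] : [A → α.Xβ] ∈ I, X = 'num' })

Items with dot before 'num', with the dot advanced:
  [T → . num E E] → [T → num . E E]
Closure of the advanced items:
  [T → num . E E] has the dot before E: add [E → . T], [E → . T num], [E → . C]
  [E → . T] has the dot before T: add [T → . d], [T → . num E E]
  [E → . C] has the dot before C: add [C → . D], [C → . T]
  [C → . D] has the dot before D: add [D → . num]

GOTO = { [C → . D], [C → . T], [D → . num], [E → . C], [E → . T num], [E → . T], [T → . d], [T → . num E E], [T → num . E E] }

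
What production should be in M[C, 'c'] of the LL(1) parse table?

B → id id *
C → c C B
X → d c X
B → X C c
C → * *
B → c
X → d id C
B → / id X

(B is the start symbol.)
C → c C B

To find M[C, 'c'], we find productions for C where 'c' is in the predict set (PREDICT(N → α) = (FIRST(α) \ {ε}) ∪ (FOLLOW(N) if α ⇒* ε)).

C → c C B: PREDICT = { 'c' }
  'c' is in predict set, so this production goes in M[C, 'c']
C → * *: PREDICT = { '*' }

M[C, 'c'] = C → c C B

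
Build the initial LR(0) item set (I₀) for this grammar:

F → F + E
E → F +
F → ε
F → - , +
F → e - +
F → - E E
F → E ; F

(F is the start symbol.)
{ [E → . F +], [F → . - , +], [F → . - E E], [F → . E ; F], [F → . F + E], [F → . e - +], [F → .], [F' → . F] }

First, augment the grammar with F' → F
I₀ = CLOSURE({ [F' → . F] }):
  [F' → . F] has the dot before F: add [F → . F + E], [F → .], [F → . - , +], [F → . e - +], [F → . - E E], [F → . E ; F]
  [F → . E ; F] has the dot before E: add [E → . F +]
No further items can be added.

I₀ = { [E → . F +], [F → . - , +], [F → . - E E], [F → . E ; F], [F → . F + E], [F → . e - +], [F → .], [F' → . F] }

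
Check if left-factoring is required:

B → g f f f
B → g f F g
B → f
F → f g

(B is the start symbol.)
Left-factoring is needed when two productions for the same non-terminal
share a common prefix on the right-hand side.

Productions for B:
  B → g f f f
  B → g f F g
  B → f

Found common prefix 'g f' in productions for B

Answer: Yes, B has productions with common prefix 'g f'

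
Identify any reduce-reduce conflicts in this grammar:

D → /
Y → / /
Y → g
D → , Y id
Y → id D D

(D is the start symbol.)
Augment with D' → D and build the canonical LR(0) collection (I0 = CLOSURE({[D' → . D]}), then GOTO on every symbol after a dot until no new states appear). It has 12 states:
  I0: { [D → . , Y id], [D → . /], [D' → . D] }  — shift
  I1: { [D → , . Y id], [Y → . / /], [Y → . g], [Y → . id D D] }  — shift
  I2: { [D → / .] }  — reduce
  I3: { [D' → D .] }  — accept
  I4: { [Y → / . /] }  — shift
  I5: { [D → , Y . id] }  — shift
  I6: { [Y → g .] }  — reduce
  I7: { [D → . , Y id], [D → . /], [Y → id . D D] }  — shift
  I8: { [D → . , Y id], [D → . /], [Y → id D . D] }  — shift
  I9: { [Y → id D D .] }  — reduce
  I10: { [D → , Y id .] }  — reduce
  I11: { [Y → / / .] }  — reduce

No state contains more than one complete item.

Answer: No reduce-reduce conflicts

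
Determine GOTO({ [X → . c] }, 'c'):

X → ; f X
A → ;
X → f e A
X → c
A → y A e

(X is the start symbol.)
{ [X → c .] }

GOTO(I, 'c') = CLOSURE({ [A → αX.β] : [A → α.Xβ] ∈ I, X = 'c' })

Items with dot before 'c', with the dot advanced:
  [X → . c] → [X → c .]
Closure adds nothing (no advanced item has the dot before a non-terminal).

GOTO = { [X → c .] }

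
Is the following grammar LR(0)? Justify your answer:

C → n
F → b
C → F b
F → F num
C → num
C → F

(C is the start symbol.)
A grammar is LR(0) if no state in the canonical LR(0) collection has:
  - both a shift item (dot before a terminal) and a complete item (shift-reduce conflict), or
  - two or more complete items (reduce-reduce conflict; the accept item [C' → C .] counts as a complete item here).

Augment with C' → C and build the canonical LR(0) collection (I0 = CLOSURE({[C' → . C]}), then GOTO on every symbol after a dot until no new states appear). It has 8 states:
  I0: { [C → . F b], [C → . F], [C → . n], [C → . num], [C' → . C], [F → . F num], [F → . b] }  — shift
  I1: { [C' → C .] }  — accept
  I2: { [C → F . b], [C → F .], [F → F . num] }  — shift, reduce
  I3: { [F → b .] }  — reduce
  I4: { [C → n .] }  — reduce
  I5: { [C → num .] }  — reduce
  I6: { [C → F b .] }  — reduce
  I7: { [F → F num .] }  — reduce

Conflict in state I2:
  Shift-reduce conflict between [C → F .] and [C → F . b]
So the grammar is NOT LR(0).

Answer: No. Shift-reduce conflict between [C → F .] and [C → F . b]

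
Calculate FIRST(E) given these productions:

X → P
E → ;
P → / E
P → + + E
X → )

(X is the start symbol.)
{ ';' }

To compute FIRST(E), examine every production with E on the left-hand side, reading each right-hand side left to right until a non-nullable symbol is reached.

From E → ;:
  - ';' is a terminal: add ';' and stop

Collecting: FIRST(E) = { ';' }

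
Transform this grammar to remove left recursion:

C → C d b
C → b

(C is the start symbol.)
C is directly left-recursive. The standard transformation for
  A → A α₁ | ... | A α_m | β₁ | ... | β_n
is
  A  → β₁ A' | ... | β_n A'
  A' → α₁ A' | ... | α_m A' | ε

C → b becomes C → b C'
C → C d b becomes C' → d b C'
Add C' → ε

Resulting grammar:
C → b C'
C' → d b C'
C' → ε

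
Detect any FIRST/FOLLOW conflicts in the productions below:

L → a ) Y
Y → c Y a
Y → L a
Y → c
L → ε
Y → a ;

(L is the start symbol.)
Yes. L → a ')' Y with FOLLOW(L) on { 'a' }

A FIRST/FOLLOW conflict occurs when a non-terminal N has a nullable alternative N → β (β ⇒* ε) and another alternative N → α with FIRST(α) ∩ FOLLOW(N) ≠ ∅: on such a lookahead the parser cannot decide between expanding α and letting N vanish via β.

Nullable non-terminals: L.

L: nullable alternative(s) L → ε; FOLLOW(L) = { $, 'a' }
  L → a ) Y: FIRST \ {ε} = { 'a' } — overlaps FOLLOW(L) on { 'a' }: CONFLICT
  L → ε: FIRST \ {ε} = { } — this is the only nullable alternative, skip

Y has no nullable alternative, so no FIRST/FOLLOW check is needed there.

So the grammar has 1 FIRST/FOLLOW conflict (marked CONFLICT above).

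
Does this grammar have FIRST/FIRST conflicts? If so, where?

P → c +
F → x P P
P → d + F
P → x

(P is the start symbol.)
No FIRST/FIRST conflicts.

Productions for P:
  P → c +: FIRST = { 'c' }
  P → d + F: FIRST = { 'd' }
  P → x: FIRST = { 'x' }
F has only one production, so no FIRST/FIRST conflict is possible there.

All alternatives of each non-terminal have pairwise disjoint FIRST sets.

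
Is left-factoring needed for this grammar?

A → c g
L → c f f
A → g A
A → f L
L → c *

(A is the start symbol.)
Left-factoring is needed when two productions for the same non-terminal
share a common prefix on the right-hand side.

Productions for A:
  A → c g
  A → g A
  A → f L
Productions for L:
  L → c f f
  L → c *

Found common prefix 'c' in productions for L

Answer: Yes, L has productions with common prefix 'c'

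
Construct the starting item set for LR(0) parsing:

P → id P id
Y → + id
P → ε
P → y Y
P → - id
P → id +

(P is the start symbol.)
{ [P → . - id], [P → . id +], [P → . id P id], [P → . y Y], [P → .], [P' → . P] }

First, augment the grammar with P' → P
I₀ = CLOSURE({ [P' → . P] }):
  [P' → . P] has the dot before P: add [P → . id P id], [P → .], [P → . y Y], [P → . - id], [P → . id +]
No further items can be added.

I₀ = { [P → . - id], [P → . id +], [P → . id P id], [P → . y Y], [P → .], [P' → . P] }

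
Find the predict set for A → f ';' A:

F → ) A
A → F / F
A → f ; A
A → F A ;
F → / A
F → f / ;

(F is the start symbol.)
{ 'f' }

PREDICT(A → f ';' A) = (FIRST(RHS) \ {ε}) ∪ (FOLLOW(A) if ε ∈ FIRST(RHS), i.e. RHS ⇒* ε)
FIRST(f ';' A) = { 'f' }
ε ∉ FIRST(f ';' A), so FOLLOW(A) is not added.
PREDICT(A → f ';' A) = { 'f' }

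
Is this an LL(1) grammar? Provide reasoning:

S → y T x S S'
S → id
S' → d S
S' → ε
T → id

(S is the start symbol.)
No. Predict set conflict for S': { 'd' }

A grammar is LL(1) if for each non-terminal N with multiple productions, the predict sets of those productions are pairwise disjoint, where PREDICT(N → α) = (FIRST(α) \ {ε}) ∪ (FOLLOW(N) if α ⇒* ε).

Relevant sets:
  FOLLOW(S') = { $, 'd' }

For S:
  PREDICT(S → y T x S S') = { 'y' }
  PREDICT(S → id) = { 'id' }
For S':
  PREDICT(S' → d S) = { 'd' }
  PREDICT(S' → ε) = { $, 'd' }
T has a single production, so nothing to check there.

Conflict found: Predict set conflict for S': { 'd' }
The grammar is NOT LL(1).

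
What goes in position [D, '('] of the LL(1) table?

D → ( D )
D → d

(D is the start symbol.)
D → ( D )

To find M[D, '('], we find productions for D where '(' is in the predict set (PREDICT(N → α) = (FIRST(α) \ {ε}) ∪ (FOLLOW(N) if α ⇒* ε)).

D → ( D ): PREDICT = { '(' }
  '(' is in predict set, so this production goes in M[D, '(']
D → d: PREDICT = { 'd' }

M[D, '('] = D → ( D )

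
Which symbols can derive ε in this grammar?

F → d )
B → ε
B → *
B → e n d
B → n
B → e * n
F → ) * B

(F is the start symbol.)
ε-productions: B → ε
So B is immediately nullable.
No further non-terminal can be added: every production for the remaining non-terminals contains a terminal or a non-nullable non-terminal.
Nullable = { 'B' }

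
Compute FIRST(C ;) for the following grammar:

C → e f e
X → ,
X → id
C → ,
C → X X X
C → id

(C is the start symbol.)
{ ',', 'e', 'id' }

FIRST sets of the non-terminals involved (from the grammar, by fixed-point iteration):
  FIRST(C) = { ',', 'e', 'id' }

To compute FIRST(C ;), process the symbols left to right:
Symbol C is a non-terminal. Add FIRST(C) \ {ε} = { ',', 'e', 'id' }
C is not nullable (ε ∉ FIRST(C)), so stop here.
FIRST(C ;) = { ',', 'e', 'id' }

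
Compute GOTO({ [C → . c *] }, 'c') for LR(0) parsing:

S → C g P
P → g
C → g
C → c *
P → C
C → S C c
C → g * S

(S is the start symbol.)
GOTO(I, 'c') = CLOSURE({ [A → αX.β] : [A → α.Xβ] ∈ I, X = 'c' })

Items with dot before 'c', with the dot advanced:
  [C → . c *] → [C → c . *]
Closure adds nothing (no advanced item has the dot before a non-terminal).

GOTO = { [C → c . *] }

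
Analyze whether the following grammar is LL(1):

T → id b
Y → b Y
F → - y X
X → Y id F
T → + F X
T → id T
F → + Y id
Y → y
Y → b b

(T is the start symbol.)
A grammar is LL(1) if for each non-terminal N with multiple productions, the predict sets of those productions are pairwise disjoint, where PREDICT(N → α) = (FIRST(α) \ {ε}) ∪ (FOLLOW(N) if α ⇒* ε).

For T:
  PREDICT(T → id b) = { 'id' }
  PREDICT(T → '+' F X) = { '+' }
  PREDICT(T → id T) = { 'id' }
For Y:
  PREDICT(Y → b Y) = { 'b' }
  PREDICT(Y → y) = { 'y' }
  PREDICT(Y → b b) = { 'b' }
For F:
  PREDICT(F → '-' y X) = { '-' }
  PREDICT(F → '+' Y id) = { '+' }
X has a single production, so nothing to check there.

Conflict found: Predict set conflict for T: { 'id' }
The grammar is NOT LL(1).

Answer: No. Predict set conflict for T: { 'id' }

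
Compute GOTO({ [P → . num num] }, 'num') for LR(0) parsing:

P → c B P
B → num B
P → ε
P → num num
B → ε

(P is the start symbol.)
{ [P → num . num] }

GOTO(I, 'num') = CLOSURE({ [A → αX.β] : [A → α.Xβ] ∈ I, X = 'num' })

Items with dot before 'num', with the dot advanced:
  [P → . num num] → [P → num . num]
Closure adds nothing (no advanced item has the dot before a non-terminal).

GOTO = { [P → num . num] }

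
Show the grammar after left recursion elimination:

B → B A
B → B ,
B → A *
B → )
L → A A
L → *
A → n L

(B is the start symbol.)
B is directly left-recursive. The standard transformation for
  A → A α₁ | ... | A α_m | β₁ | ... | β_n
is
  A  → β₁ A' | ... | β_n A'
  A' → α₁ A' | ... | α_m A' | ε

B → A * becomes B → A * B'
B → ) becomes B → ) B'
B → B A becomes B' → A B'
B → B , becomes B' → , B'
Add B' → ε

Productions for other non-terminals are unchanged:
  L → A A
  L → *
  A → n L

Resulting grammar:
B → A * B'
B → ) B'
B' → A B'
B' → , B'
B' → ε
L → A A
L → *
A → n L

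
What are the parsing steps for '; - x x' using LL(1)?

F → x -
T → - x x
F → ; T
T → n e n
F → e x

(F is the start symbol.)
LL(1) parsing maintains a stack (initially the start symbol over $) and the input. At each step: if the stack top is a terminal, match it against the current input token; if it is a non-terminal N, replace it with the RHS of M[N, lookahead] (the unique production whose predict set contains the lookahead).

Stack is shown with the top on the left.

Stack    Input      Action
--------------------------
F $      ; - x x $  output F → ; T
; T $    ; - x x $  match ';'
T $      - x x $    output T → - x x
- x x $  - x x $    match '-'
x x $    x x $      match 'x'
x $      x $        match 'x'
$        $          accept

The string is accepted.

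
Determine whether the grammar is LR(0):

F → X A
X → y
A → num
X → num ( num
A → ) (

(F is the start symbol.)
Yes, the grammar is LR(0)

A grammar is LR(0) if no state in the canonical LR(0) collection has:
  - both a shift item (dot before a terminal) and a complete item (shift-reduce conflict), or
  - two or more complete items (reduce-reduce conflict; the accept item [F' → F .] counts as a complete item here).

Augment with F' → F and build the canonical LR(0) collection (I0 = CLOSURE({[F' → . F]}), then GOTO on every symbol after a dot until no new states appear). It has 11 states:
  I0: { [F → . X A], [F' → . F], [X → . num ( num], [X → . y] }  — shift
  I1: { [F' → F .] }  — accept
  I2: { [A → . ) (], [A → . num], [F → X . A] }  — shift
  I3: { [X → num . ( num] }  — shift
  I4: { [X → y .] }  — reduce
  I5: { [X → num ( . num] }  — shift
  I6: { [X → num ( num .] }  — reduce
  I7: { [A → ) . (] }  — shift
  I8: { [F → X A .] }  — reduce
  I9: { [A → num .] }  — reduce
  I10: { [A → ) ( .] }  — reduce

Every state is either a pure shift/goto state or contains exactly one complete item and nothing to shift — no conflicts. The grammar is LR(0).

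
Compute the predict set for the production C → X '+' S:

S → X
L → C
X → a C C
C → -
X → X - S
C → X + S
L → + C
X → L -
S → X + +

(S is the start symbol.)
{ '+', '-', 'a' }

PREDICT(C → X '+' S) = (FIRST(RHS) \ {ε}) ∪ (FOLLOW(C) if ε ∈ FIRST(RHS), i.e. RHS ⇒* ε)
FIRST(X) = { '+', '-', 'a' }
FIRST(X '+' S) = { '+', '-', 'a' }
ε ∉ FIRST(X '+' S), so FOLLOW(C) is not added.
PREDICT(C → X '+' S) = { '+', '-', 'a' }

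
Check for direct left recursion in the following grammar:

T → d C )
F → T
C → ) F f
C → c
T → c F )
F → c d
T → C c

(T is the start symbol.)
No direct left recursion

Direct left recursion occurs when N → N α for some non-terminal N (the right-hand side begins with the left-hand side itself).

T → d C ): starts with d
F → T: starts with T
C → ) F f: starts with ')'
C → c: starts with c
T → c F ): starts with c
F → c d: starts with c
T → C c: starts with C

No direct left recursion found.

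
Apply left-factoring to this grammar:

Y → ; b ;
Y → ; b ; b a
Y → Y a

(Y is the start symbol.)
Left-factoring transforms A → αβ₁ | αβ₂ into A → αA' and A' → β₁ | β₂
(α is the longest common prefix among the alternatives). Repeat until
no nonterminal has two alternatives with a common prefix.

Round 1: Y has alternatives sharing prefix '; b ;'. Introduce Y': Y → ; b ; Y'
  Add: Y' → ε
  Add: Y' → b a

No remaining common prefixes — done.

Resulting grammar:
Y → ; b ; Y'
Y' → ε
Y' → b a
Y → Y a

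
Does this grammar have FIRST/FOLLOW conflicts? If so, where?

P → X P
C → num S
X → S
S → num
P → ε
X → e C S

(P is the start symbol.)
A FIRST/FOLLOW conflict occurs when a non-terminal N has a nullable alternative N → β (β ⇒* ε) and another alternative N → α with FIRST(α) ∩ FOLLOW(N) ≠ ∅: on such a lookahead the parser cannot decide between expanding α and letting N vanish via β.

Nullable non-terminals: P.
FIRST sets used below: FIRST(X) = { 'e', 'num' }

P: nullable alternative(s) P → ε; FOLLOW(P) = { $ }
  P → X P: FIRST \ {ε} = { 'e', 'num' } — disjoint from FOLLOW(P)
  P → ε: FIRST \ {ε} = { } — this is the only nullable alternative, skip

C, S, X have no nullable alternative, so no FIRST/FOLLOW check is needed there.

No FIRST/FOLLOW conflicts found.

Answer: No FIRST/FOLLOW conflicts.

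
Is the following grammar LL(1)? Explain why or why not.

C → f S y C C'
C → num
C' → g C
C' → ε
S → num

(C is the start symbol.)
Relevant sets:
  FOLLOW(C') = { $, 'g' }

For C:
  PREDICT(C → f S y C C') = { 'f' }
  PREDICT(C → num) = { 'num' }
For C':
  PREDICT(C' → g C) = { 'g' }
  PREDICT(C' → ε) = { $, 'g' }
S has a single production, so nothing to check there.

Conflict found: Predict set conflict for C': { 'g' }
The grammar is NOT LL(1).

Answer: No. Predict set conflict for C': { 'g' }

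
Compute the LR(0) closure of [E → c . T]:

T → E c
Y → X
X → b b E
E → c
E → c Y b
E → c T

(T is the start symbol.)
{ [E → . c T], [E → . c Y b], [E → . c], [E → c . T], [T → . E c] }

Start with: [E → c . T]
  [E → c . T] has the dot before T: add [T → . E c]
  [T → . E c] has the dot before E: add [E → . c], [E → . c Y b], [E → . c T]
No further items can be added.

CLOSURE = { [E → . c T], [E → . c Y b], [E → . c], [E → c . T], [T → . E c] }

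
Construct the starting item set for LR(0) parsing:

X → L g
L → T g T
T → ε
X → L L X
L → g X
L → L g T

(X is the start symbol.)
First, augment the grammar with X' → X
I₀ = CLOSURE({ [X' → . X] }):
  [X' → . X] has the dot before X: add [X → . L g], [X → . L L X]
  [X → . L g] has the dot before L: add [L → . T g T], [L → . g X], [L → . L g T]
  [L → . T g T] has the dot before T: add [T → .]
No further items can be added.

I₀ = { [L → . L g T], [L → . T g T], [L → . g X], [T → .], [X → . L L X], [X → . L g], [X' → . X] }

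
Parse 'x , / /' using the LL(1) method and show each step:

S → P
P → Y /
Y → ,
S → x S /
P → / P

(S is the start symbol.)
LL(1) parsing maintains a stack (initially the start symbol over $) and the input. At each step: if the stack top is a terminal, match it against the current input token; if it is a non-terminal N, replace it with the RHS of M[N, lookahead] (the unique production whose predict set contains the lookahead).

Stack is shown with the top on the left.

Stack    Input      Action
--------------------------
S $      x , / / $  output S → x S /
x S / $  x , / / $  match 'x'
S / $    , / / $    output S → P
P / $    , / / $    output P → Y /
Y / / $  , / / $    output Y → ,
, / / $  , / / $    match ','
/ / $    / / $      match '/'
/ $      / $        match '/'
$        $          accept

The string is accepted.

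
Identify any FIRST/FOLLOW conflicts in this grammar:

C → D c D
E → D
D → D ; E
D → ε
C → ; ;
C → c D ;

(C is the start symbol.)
A FIRST/FOLLOW conflict occurs when a non-terminal N has a nullable alternative N → β (β ⇒* ε) and another alternative N → α with FIRST(α) ∩ FOLLOW(N) ≠ ∅: on such a lookahead the parser cannot decide between expanding α and letting N vanish via β.

Nullable non-terminals: D, E.
FIRST sets used below: FIRST(D) = { ';', ε }

D: nullable alternative(s) D → ε; FOLLOW(D) = { $, ';', 'c' }
  D → D ; E: FIRST \ {ε} = { ';' } — overlaps FOLLOW(D) on { ';' }: CONFLICT
  D → ε: FIRST \ {ε} = { } — this is the only nullable alternative, skip
E has a nullable alternative but only one production, so nothing to check.

C has no nullable alternative, so no FIRST/FOLLOW check is needed there.

So the grammar has 1 FIRST/FOLLOW conflict (marked CONFLICT above).

Answer: Yes. D → D ';' E with FOLLOW(D) on { ';' }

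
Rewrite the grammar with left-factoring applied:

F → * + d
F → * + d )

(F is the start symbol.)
F → * + d F'
F' → ε
F' → )

Left-factoring transforms A → αβ₁ | αβ₂ into A → αA' and A' → β₁ | β₂
(α is the longest common prefix among the alternatives). Repeat until
no nonterminal has two alternatives with a common prefix.

Round 1: F has alternatives sharing prefix '* + d'. Introduce F': F → * + d F'
  Add: F' → ε
  Add: F' → )

No remaining common prefixes — done.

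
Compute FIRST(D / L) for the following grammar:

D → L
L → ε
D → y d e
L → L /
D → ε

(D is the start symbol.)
{ '/', 'y' }

FIRST sets of the non-terminals involved (from the grammar, by fixed-point iteration):
  FIRST(D) = { '/', 'y', ε }

To compute FIRST(D / L), process the symbols left to right:
Symbol D is a non-terminal. Add FIRST(D) \ {ε} = { '/', 'y' }
D is nullable (ε ∈ FIRST(D)), continue to the next symbol.
Symbol / is a terminal. Add '/' and stop.
FIRST(D / L) = { '/', 'y' }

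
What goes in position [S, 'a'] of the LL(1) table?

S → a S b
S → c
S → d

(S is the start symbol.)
To find M[S, 'a'], we find productions for S where 'a' is in the predict set (PREDICT(N → α) = (FIRST(α) \ {ε}) ∪ (FOLLOW(N) if α ⇒* ε)).

S → a S b: PREDICT = { 'a' }
  'a' is in predict set, so this production goes in M[S, 'a']
S → c: PREDICT = { 'c' }
S → d: PREDICT = { 'd' }

M[S, 'a'] = S → a S b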